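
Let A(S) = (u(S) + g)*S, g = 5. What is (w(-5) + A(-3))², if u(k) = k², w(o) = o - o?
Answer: 1764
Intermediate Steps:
w(o) = 0
A(S) = S*(5 + S²) (A(S) = (S² + 5)*S = (5 + S²)*S = S*(5 + S²))
(w(-5) + A(-3))² = (0 - 3*(5 + (-3)²))² = (0 - 3*(5 + 9))² = (0 - 3*14)² = (0 - 42)² = (-42)² = 1764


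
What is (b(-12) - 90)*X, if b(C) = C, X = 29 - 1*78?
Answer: 4998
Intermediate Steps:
X = -49 (X = 29 - 78 = -49)
(b(-12) - 90)*X = (-12 - 90)*(-49) = -102*(-49) = 4998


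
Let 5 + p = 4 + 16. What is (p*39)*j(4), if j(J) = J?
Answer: 2340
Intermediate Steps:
p = 15 (p = -5 + (4 + 16) = -5 + 20 = 15)
(p*39)*j(4) = (15*39)*4 = 585*4 = 2340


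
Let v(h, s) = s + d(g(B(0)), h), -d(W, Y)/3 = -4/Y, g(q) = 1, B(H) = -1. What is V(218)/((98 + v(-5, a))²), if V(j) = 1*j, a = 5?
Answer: 5450/253009 ≈ 0.021541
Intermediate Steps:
d(W, Y) = 12/Y (d(W, Y) = -(-12)/Y = 12/Y)
V(j) = j
v(h, s) = s + 12/h
V(218)/((98 + v(-5, a))²) = 218/((98 + (5 + 12/(-5)))²) = 218/((98 + (5 + 12*(-⅕)))²) = 218/((98 + (5 - 12/5))²) = 218/((98 + 13/5)²) = 218/((503/5)²) = 218/(253009/25) = 218*(25/253009) = 5450/253009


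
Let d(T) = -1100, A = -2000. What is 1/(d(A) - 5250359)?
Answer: -1/5251459 ≈ -1.9042e-7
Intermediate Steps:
1/(d(A) - 5250359) = 1/(-1100 - 5250359) = 1/(-5251459) = -1/5251459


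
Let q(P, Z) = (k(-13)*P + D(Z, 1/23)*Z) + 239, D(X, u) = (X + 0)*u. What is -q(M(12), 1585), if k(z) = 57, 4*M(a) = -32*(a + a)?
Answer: -2266010/23 ≈ -98522.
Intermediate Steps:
M(a) = -16*a (M(a) = (-32*(a + a))/4 = (-64*a)/4 = -16*a)
D(X, u) = X*u
q(P, Z) = 239 + 57*P + Z²/23 (q(P, Z) = (57*P + (Z/23)*Z) + 239 = (57*P + Z²/23) + 239 = 239 + 57*P + Z²/23)
-q(M(12), 1585) = -(239 + 57*(-16*12) + (1/23)*1585²) = -(239 + 57*(-192) + (1/23)*2512225) = -(239 - 10944 + 2512225/23) = -1*2266010/23 = -2266010/23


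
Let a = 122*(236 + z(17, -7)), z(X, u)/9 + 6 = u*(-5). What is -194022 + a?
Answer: -133388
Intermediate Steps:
z(X, u) = -54 - 45*u (z(X, u) = -54 + 9*(u*(-5)) = -54 + 9*(-5*u) = -54 - 45*u)
a = 60634 (a = 122*(236 + (-54 - 45*(-7))) = 122*(236 + (-54 + 315)) = 122*(236 + 261) = 122*497 = 60634)
-194022 + a = -194022 + 60634 = -133388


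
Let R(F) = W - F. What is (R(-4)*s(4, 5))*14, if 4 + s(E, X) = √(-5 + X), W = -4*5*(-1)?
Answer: -1344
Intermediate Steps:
W = 20 (W = -20*(-1) = 20)
s(E, X) = -4 + √(-5 + X)
R(F) = 20 - F
(R(-4)*s(4, 5))*14 = ((20 - 1*(-4))*(-4 + √(-5 + 5)))*14 = ((20 + 4)*(-4 + √0))*14 = (24*(-4 + 0))*14 = (24*(-4))*14 = -96*14 = -1344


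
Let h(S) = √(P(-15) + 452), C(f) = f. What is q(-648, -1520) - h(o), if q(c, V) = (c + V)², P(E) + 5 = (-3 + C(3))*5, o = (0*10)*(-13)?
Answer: 4700224 - √447 ≈ 4.7002e+6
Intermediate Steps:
o = 0 (o = 0*(-13) = 0)
P(E) = -5 (P(E) = -5 + (-3 + 3)*5 = -5 + 0*5 = -5 + 0 = -5)
q(c, V) = (V + c)²
h(S) = √447 (h(S) = √(-5 + 452) = √447)
q(-648, -1520) - h(o) = (-1520 - 648)² - √447 = (-2168)² - √447 = 4700224 - √447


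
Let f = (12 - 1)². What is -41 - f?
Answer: -162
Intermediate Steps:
f = 121 (f = 11² = 121)
-41 - f = -41 - 1*121 = -41 - 121 = -162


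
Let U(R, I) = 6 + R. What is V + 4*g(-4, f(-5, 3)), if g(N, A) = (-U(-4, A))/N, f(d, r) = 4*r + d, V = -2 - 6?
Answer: -6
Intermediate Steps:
V = -8
f(d, r) = d + 4*r
g(N, A) = -2/N (g(N, A) = (-(6 - 4))/N = (-1*2)/N = -2/N)
V + 4*g(-4, f(-5, 3)) = -8 + 4*(-2/(-4)) = -8 + 4*(-2*(-¼)) = -8 + 4*(½) = -8 + 2 = -6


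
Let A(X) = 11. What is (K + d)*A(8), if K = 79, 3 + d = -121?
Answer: -495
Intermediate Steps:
d = -124 (d = -3 - 121 = -124)
(K + d)*A(8) = (79 - 124)*11 = -45*11 = -495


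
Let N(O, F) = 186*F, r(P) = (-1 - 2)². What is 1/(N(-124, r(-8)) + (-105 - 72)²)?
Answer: 1/33003 ≈ 3.0300e-5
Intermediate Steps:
r(P) = 9 (r(P) = (-3)² = 9)
1/(N(-124, r(-8)) + (-105 - 72)²) = 1/(186*9 + (-105 - 72)²) = 1/(1674 + (-177)²) = 1/(1674 + 31329) = 1/33003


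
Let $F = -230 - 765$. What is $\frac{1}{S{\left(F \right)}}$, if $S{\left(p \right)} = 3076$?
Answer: $\frac{1}{3076} \approx 0.0003251$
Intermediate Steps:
$F = -995$ ($F = -230 - 765 = -995$)
$\frac{1}{S{\left(F \right)}} = \frac{1}{3076}$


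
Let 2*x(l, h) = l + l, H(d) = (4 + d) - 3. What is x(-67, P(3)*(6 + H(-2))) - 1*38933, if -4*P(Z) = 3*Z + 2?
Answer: -39000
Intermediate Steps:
P(Z) = -1/2 - 3*Z/4 (P(Z) = -(3*Z + 2)/4 = -(2 + 3*Z)/4 = -1/2 - 3*Z/4)
H(d) = 1 + d
x(l, h) = l (x(l, h) = (l + l)/2 = (2*l)/2 = l)
x(-67, P(3)*(6 + H(-2))) - 1*38933 = -67 - 1*38933 = -67 - 38933 = -39000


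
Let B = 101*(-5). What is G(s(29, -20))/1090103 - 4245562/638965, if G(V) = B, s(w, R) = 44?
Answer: -4628422550211/696537663395 ≈ -6.6449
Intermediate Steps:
B = -505
G(V) = -505
G(s(29, -20))/1090103 - 4245562/638965 = -505/1090103 - 4245562/638965 = -4628422550211/696537663395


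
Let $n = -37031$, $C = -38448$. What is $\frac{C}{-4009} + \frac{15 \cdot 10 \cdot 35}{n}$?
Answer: $\frac{73827402}{7813541} \approx 9.4487$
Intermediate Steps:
$\frac{C}{-4009} + \frac{15 \cdot 10 \cdot 35}{n} = - \frac{38448}{-4009} + \frac{15 \cdot 10 \cdot 35}{-37031} = \left(-38448\right) \left(- \frac{1}{4009}\right) + 150 \cdot 35 \left(- \frac{1}{37031}\right) = \frac{38448}{4009} + 5250 \left(- \frac{1}{37031}\right) = \frac{38448}{4009} - \frac{5250}{37031} = \frac{73827402}{7813541}$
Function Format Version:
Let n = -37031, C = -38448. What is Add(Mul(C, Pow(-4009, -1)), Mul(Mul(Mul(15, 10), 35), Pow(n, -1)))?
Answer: Rational(73827402, 7813541) ≈ 9.4487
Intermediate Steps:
Add(Mul(C, Pow(-4009, -1)), Mul(Mul(Mul(15, 10), 35), Pow(n, -1))) = Add(Mul(-38448, Pow(-4009, -1)), Mul(Mul(Mul(15, 10), 35), Pow(-37031, -1))) = Add(Mul(-38448, Rational(-1, 4009)), Mul(Mul(150, 35), Rational(-1, 37031))) = Add(Rational(38448, 4009), Mul(5250, Rational(-1, 37031))) = Add(Rational(38448, 4009), Rational(-5250, 37031)) = Rational(73827402, 7813541)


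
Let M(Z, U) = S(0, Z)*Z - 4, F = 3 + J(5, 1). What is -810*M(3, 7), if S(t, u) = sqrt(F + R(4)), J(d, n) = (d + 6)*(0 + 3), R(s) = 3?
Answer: 3240 - 2430*sqrt(39) ≈ -11935.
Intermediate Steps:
J(d, n) = 18 + 3*d (J(d, n) = (6 + d)*3 = 18 + 3*d)
F = 36 (F = 3 + (18 + 3*5) = 3 + (18 + 15) = 3 + 33 = 36)
S(t, u) = sqrt(39) (S(t, u) = sqrt(36 + 3) = sqrt(39))
M(Z, U) = -4 + Z*sqrt(39) (M(Z, U) = sqrt(39)*Z - 4 = Z*sqrt(39) - 4 = -4 + Z*sqrt(39))
-810*M(3, 7) = -810*(-4 + 3*sqrt(39)) = 3240 - 2430*sqrt(39)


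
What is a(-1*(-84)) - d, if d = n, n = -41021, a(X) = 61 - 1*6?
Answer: 41076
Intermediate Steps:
a(X) = 55 (a(X) = 61 - 6 = 55)
d = -41021
a(-1*(-84)) - d = 55 - 1*(-41021) = 55 + 41021 = 41076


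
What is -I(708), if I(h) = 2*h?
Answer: -1416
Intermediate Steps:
-I(708) = -2*708 = -1*1416 = -1416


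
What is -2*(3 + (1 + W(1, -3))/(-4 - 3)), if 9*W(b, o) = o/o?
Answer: -358/63 ≈ -5.6825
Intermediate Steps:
W(b, o) = 1/9 (W(b, o) = (o/o)/9 = (1/9)*1 = 1/9)
-2*(3 + (1 + W(1, -3))/(-4 - 3)) = -2*(3 + (1 + 1/9)/(-4 - 3)) = -2*(3 + (10/9)/(-7)) = -2*(3 + (10/9)*(-1/7)) = -2*(3 - 10/63) = -2*179/63 = -358/63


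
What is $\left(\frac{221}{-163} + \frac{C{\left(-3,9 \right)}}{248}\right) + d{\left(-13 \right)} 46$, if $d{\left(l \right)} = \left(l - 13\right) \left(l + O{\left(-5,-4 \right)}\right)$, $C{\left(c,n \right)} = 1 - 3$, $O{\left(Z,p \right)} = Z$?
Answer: $\frac{435096369}{20212} \approx 21527.0$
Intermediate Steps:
$C{\left(c,n \right)} = -2$
$d{\left(l \right)} = \left(-13 + l\right) \left(-5 + l\right)$ ($d{\left(l \right)} = \left(l - 13\right) \left(l - 5\right) = \left(-13 + l\right) \left(-5 + l\right)$)
$\left(\frac{221}{-163} + \frac{C{\left(-3,9 \right)}}{248}\right) + d{\left(-13 \right)} 46 = \left(\frac{221}{-163} - \frac{2}{248}\right) + \left(65 + \left(-13\right)^{2} - -234\right) 46 = \left(221 \left(- \frac{1}{163}\right) - \frac{1}{124}\right) + \left(65 + 169 + 234\right) 46 = \left(- \frac{221}{163} - \frac{1}{124}\right) + 468 \cdot 46 = - \frac{27567}{20212} + 21528 = \frac{435096369}{20212}$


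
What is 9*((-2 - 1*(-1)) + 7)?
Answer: 54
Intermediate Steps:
9*((-2 - 1*(-1)) + 7) = 9*((-2 + 1) + 7) = 9*(-1 + 7) = 9*6 = 54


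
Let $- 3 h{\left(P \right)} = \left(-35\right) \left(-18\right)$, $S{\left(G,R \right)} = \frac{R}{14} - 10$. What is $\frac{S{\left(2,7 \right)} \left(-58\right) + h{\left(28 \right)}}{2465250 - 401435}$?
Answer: $\frac{341}{2063815} \approx 0.00016523$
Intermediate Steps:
$S{\left(G,R \right)} = -10 + \frac{R}{14}$ ($S{\left(G,R \right)} = \frac{R}{14} - 10 = -10 + \frac{R}{14}$)
$h{\left(P \right)} = -210$ ($h{\left(P \right)} = - \frac{\left(-35\right) \left(-18\right)}{3} = \left(- \frac{1}{3}\right) 630 = -210$)
$\frac{S{\left(2,7 \right)} \left(-58\right) + h{\left(28 \right)}}{2465250 - 401435} = \frac{\left(-10 + \frac{1}{14} \cdot 7\right) \left(-58\right) - 210}{2465250 - 401435} = \frac{\left(-10 + \frac{1}{2}\right) \left(-58\right) - 210}{2063815} = \left(\left(- \frac{19}{2}\right) \left(-58\right) - 210\right) \frac{1}{2063815} = \left(551 - 210\right) \frac{1}{2063815} = 341 \cdot \frac{1}{2063815} = \frac{341}{2063815}$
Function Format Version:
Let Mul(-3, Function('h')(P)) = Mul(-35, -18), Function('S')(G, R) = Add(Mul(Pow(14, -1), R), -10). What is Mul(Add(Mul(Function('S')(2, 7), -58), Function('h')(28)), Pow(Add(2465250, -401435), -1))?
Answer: Rational(341, 2063815) ≈ 0.00016523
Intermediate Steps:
Function('S')(G, R) = Add(-10, Mul(Rational(1, 14), R)) (Function('S')(G, R) = Add(Mul(Rational(1, 14), R), -10) = Add(-10, Mul(Rational(1, 14), R)))
Function('h')(P) = -210 (Function('h')(P) = Mul(Rational(-1, 3), Mul(-35, -18)) = Mul(Rational(-1, 3), 630) = -210)
Mul(Add(Mul(Function('S')(2, 7), -58), Function('h')(28)), Pow(Add(2465250, -401435), -1)) = Mul(Add(Mul(Add(-10, Mul(Rational(1, 14), 7)), -58), -210), Pow(Add(2465250, -401435), -1)) = Mul(Add(Mul(Add(-10, Rational(1, 2)), -58), -210), Pow(2063815, -1)) = Mul(Add(Mul(Rational(-19, 2), -58), -210), Rational(1, 2063815)) = Mul(Add(551, -210), Rational(1, 2063815)) = Mul(341, Rational(1, 2063815)) = Rational(341, 2063815)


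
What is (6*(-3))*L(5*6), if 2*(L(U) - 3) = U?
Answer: -324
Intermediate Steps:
L(U) = 3 + U/2
(6*(-3))*L(5*6) = (6*(-3))*(3 + (5*6)/2) = -18*(3 + (½)*30) = -18*(3 + 15) = -18*18 = -324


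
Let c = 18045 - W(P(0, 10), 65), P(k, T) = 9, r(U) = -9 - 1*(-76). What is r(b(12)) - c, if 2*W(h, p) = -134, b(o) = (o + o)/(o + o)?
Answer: -18045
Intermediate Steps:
b(o) = 1 (b(o) = (2*o)/((2*o)) = (2*o)*(1/(2*o)) = 1)
r(U) = 67 (r(U) = -9 + 76 = 67)
W(h, p) = -67 (W(h, p) = (½)*(-134) = -67)
c = 18112 (c = 18045 - 1*(-67) = 18045 + 67 = 18112)
r(b(12)) - c = 67 - 1*18112 = 67 - 18112 = -18045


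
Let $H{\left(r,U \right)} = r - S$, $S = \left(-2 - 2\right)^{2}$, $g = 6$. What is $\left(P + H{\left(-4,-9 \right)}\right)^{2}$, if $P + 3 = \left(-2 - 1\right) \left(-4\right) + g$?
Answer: $25$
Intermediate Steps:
$S = 16$ ($S = \left(-4\right)^{2} = 16$)
$H{\left(r,U \right)} = -16 + r$ ($H{\left(r,U \right)} = r - 16 = -16 + r$)
$P = 15$ ($P = -3 + \left(\left(-2 - 1\right) \left(-4\right) + 6\right) = -3 + \left(\left(-3\right) \left(-4\right) + 6\right) = -3 + \left(12 + 6\right) = -3 + 18 = 15$)
$\left(P + H{\left(-4,-9 \right)}\right)^{2} = \left(15 - 20\right)^{2} = \left(-5\right)^{2} = 25$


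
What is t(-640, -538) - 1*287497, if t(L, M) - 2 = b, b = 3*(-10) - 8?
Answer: -287533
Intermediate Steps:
b = -38 (b = -30 - 8 = -38)
t(L, M) = -36 (t(L, M) = 2 - 38 = -36)
t(-640, -538) - 1*287497 = -36 - 1*287497 = -36 - 287497 = -287533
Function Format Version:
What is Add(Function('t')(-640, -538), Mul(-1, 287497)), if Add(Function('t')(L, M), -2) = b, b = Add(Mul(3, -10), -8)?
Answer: -287533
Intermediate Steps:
b = -38 (b = Add(-30, -8) = -38)
Function('t')(L, M) = -36 (Function('t')(L, M) = Add(2, -38) = -36)
Add(Function('t')(-640, -538), Mul(-1, 287497)) = Add(-36, Mul(-1, 287497)) = Add(-36, -287497) = -287533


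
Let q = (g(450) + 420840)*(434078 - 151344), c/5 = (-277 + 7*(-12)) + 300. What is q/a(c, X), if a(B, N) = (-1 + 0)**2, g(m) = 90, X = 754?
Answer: 119011222620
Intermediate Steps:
c = -305 (c = 5*((-277 + 7*(-12)) + 300) = 5*((-277 - 84) + 300) = 5*(-361 + 300) = 5*(-61) = -305)
a(B, N) = 1 (a(B, N) = (-1)**2 = 1)
q = 119011222620 (q = (90 + 420840)*(434078 - 151344) = 420930*282734 = 119011222620)
q/a(c, X) = 119011222620/1 = 119011222620*1 = 119011222620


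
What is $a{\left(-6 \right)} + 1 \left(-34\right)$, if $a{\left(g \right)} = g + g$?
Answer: $-46$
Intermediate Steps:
$a{\left(g \right)} = 2 g$
$a{\left(-6 \right)} + 1 \left(-34\right) = 2 \left(-6\right) + 1 \left(-34\right) = -12 - 34 = -46$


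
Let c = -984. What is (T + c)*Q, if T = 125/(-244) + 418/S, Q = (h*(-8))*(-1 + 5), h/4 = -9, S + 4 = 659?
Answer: -45285915744/39955 ≈ -1.1334e+6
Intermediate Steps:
S = 655 (S = -4 + 659 = 655)
h = -36 (h = 4*(-9) = -36)
Q = 1152 (Q = (-36*(-8))*(-1 + 5) = 288*4 = 1152)
T = 20117/159820 (T = 125/(-244) + 418/655 = 125*(-1/244) + 418*(1/655) = -125/244 + 418/655 = 20117/159820 ≈ 0.12587)
(T + c)*Q = (20117/159820 - 984)*1152 = -157242763/159820*1152 = -45285915744/39955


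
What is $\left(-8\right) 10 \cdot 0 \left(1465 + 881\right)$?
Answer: $0$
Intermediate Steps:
$\left(-8\right) 10 \cdot 0 \left(1465 + 881\right) = \left(-80\right) 0 \cdot 2346 = 0 \cdot 2346 = 0$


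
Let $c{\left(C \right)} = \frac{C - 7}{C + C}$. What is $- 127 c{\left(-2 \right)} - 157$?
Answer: $- \frac{1771}{4} \approx -442.75$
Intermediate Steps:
$c{\left(C \right)} = \frac{-7 + C}{2 C}$
$- 127 c{\left(-2 \right)} - 157 = - 127 \frac{-7 - 2}{2 \left(-2\right)} - 157 = - 127 \cdot \frac{1}{2} \left(- \frac{1}{2}\right) \left(-9\right) - 157 = \left(-127\right) \frac{9}{4} - 157 = - \frac{1143}{4} - 157 = - \frac{1771}{4}$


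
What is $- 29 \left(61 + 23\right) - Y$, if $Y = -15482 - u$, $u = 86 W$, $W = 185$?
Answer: $28956$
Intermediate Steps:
$u = 15910$ ($u = 86 \cdot 185 = 15910$)
$Y = -31392$ ($Y = -15482 - 15910 = -31392$)
$- 29 \left(61 + 23\right) - Y = - 29 \left(61 + 23\right) - -31392 = \left(-29\right) 84 + 31392 = -2436 + 31392 = 28956$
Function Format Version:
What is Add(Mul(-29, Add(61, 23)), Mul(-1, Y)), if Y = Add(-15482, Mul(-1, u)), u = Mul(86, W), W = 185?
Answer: 28956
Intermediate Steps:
u = 15910 (u = Mul(86, 185) = 15910)
Y = -31392 (Y = Add(-15482, Mul(-1, 15910)) = Add(-15482, -15910) = -31392)
Add(Mul(-29, Add(61, 23)), Mul(-1, Y)) = Add(Mul(-29, Add(61, 23)), Mul(-1, -31392)) = Add(Mul(-29, 84), 31392) = Add(-2436, 31392) = 28956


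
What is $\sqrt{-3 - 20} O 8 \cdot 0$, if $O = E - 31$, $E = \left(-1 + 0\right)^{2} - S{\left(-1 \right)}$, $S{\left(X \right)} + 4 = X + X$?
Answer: $0$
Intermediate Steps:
$S{\left(X \right)} = -4 + 2 X$ ($S{\left(X \right)} = -4 + \left(X + X\right) = -4 + 2 X$)
$E = 7$ ($E = \left(-1 + 0\right)^{2} - \left(-4 + 2 \left(-1\right)\right) = \left(-1\right)^{2} - \left(-4 - 2\right) = 1 - -6 = 1 + 6 = 7$)
$O = -24$ ($O = 7 - 31 = -24$)
$\sqrt{-3 - 20} O 8 \cdot 0 = \sqrt{-3 - 20} \left(-24\right) 8 \cdot 0 = \sqrt{-23} \left(-24\right) 0 = i \sqrt{23} \left(-24\right) 0 = - 24 i \sqrt{23} \cdot 0 = 0$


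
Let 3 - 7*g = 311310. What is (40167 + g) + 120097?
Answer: 810541/7 ≈ 1.1579e+5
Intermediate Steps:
g = -311307/7 (g = 3/7 - 1/7*311310 = 3/7 - 311310/7 = -311307/7 ≈ -44472.)
(40167 + g) + 120097 = (40167 - 311307/7) + 120097 = -30138/7 + 120097 = 810541/7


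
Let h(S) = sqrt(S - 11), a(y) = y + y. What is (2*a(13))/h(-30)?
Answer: -52*I*sqrt(41)/41 ≈ -8.121*I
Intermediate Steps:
a(y) = 2*y
h(S) = sqrt(-11 + S)
(2*a(13))/h(-30) = (2*(2*13))/(sqrt(-11 - 30)) = (2*26)/(sqrt(-41)) = 52/((I*sqrt(41))) = 52*(-I*sqrt(41)/41) = -52*I*sqrt(41)/41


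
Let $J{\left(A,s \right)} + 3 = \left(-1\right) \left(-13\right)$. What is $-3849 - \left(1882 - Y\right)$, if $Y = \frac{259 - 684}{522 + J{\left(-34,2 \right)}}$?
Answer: $- \frac{3049317}{532} \approx -5731.8$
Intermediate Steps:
$J{\left(A,s \right)} = 10$ ($J{\left(A,s \right)} = -3 - -13 = -3 + 13 = 10$)
$Y = - \frac{425}{532}$ ($Y = \frac{259 - 684}{522 + 10} = - \frac{425}{532} \approx -0.79887$)
$-3849 - \left(1882 - Y\right) = -3849 - \left(1882 - - \frac{425}{532}\right) = -3849 - \left(1882 + \frac{425}{532}\right) = -3849 - \frac{1001649}{532} = - \frac{3049317}{532}$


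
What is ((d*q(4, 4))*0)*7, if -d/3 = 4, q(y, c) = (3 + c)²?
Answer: 0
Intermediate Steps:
d = -12 (d = -3*4 = -12)
((d*q(4, 4))*0)*7 = (-12*(3 + 4)²*0)*7 = (-12*7²*0)*7 = (-12*49*0)*7 = -588*0*7 = 0*7 = 0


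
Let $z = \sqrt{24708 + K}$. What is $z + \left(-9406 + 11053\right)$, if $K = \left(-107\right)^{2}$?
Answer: $1647 + \sqrt{36157} \approx 1837.2$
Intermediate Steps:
$K = 11449$
$z = \sqrt{36157}$ ($z = \sqrt{24708 + 11449} = \sqrt{36157} \approx 190.15$)
$z + \left(-9406 + 11053\right) = \sqrt{36157} + \left(-9406 + 11053\right) = \sqrt{36157} + 1647 = 1647 + \sqrt{36157}$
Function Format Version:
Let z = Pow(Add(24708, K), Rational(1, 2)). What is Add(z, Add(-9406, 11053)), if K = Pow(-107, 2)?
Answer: Add(1647, Pow(36157, Rational(1, 2))) ≈ 1837.2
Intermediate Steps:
K = 11449
z = Pow(36157, Rational(1, 2)) (z = Pow(Add(24708, 11449), Rational(1, 2)) = Pow(36157, Rational(1, 2)) ≈ 190.15)
Add(z, Add(-9406, 11053)) = Add(Pow(36157, Rational(1, 2)), Add(-9406, 11053)) = Add(Pow(36157, Rational(1, 2)), 1647) = Add(1647, Pow(36157, Rational(1, 2)))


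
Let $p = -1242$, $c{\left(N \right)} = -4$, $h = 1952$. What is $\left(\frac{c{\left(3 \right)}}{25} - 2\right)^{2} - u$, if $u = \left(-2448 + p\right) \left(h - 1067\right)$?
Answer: $\frac{2041034166}{625} \approx 3.2657 \cdot 10^{6}$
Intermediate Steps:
$u = -3265650$ ($u = \left(-2448 - 1242\right) \left(1952 - 1067\right) = \left(-3690\right) 885 = -3265650$)
$\left(\frac{c{\left(3 \right)}}{25} - 2\right)^{2} - u = \left(- \frac{4}{25} - 2\right)^{2} - -3265650 = \left(\left(-4\right) \frac{1}{25} - 2\right)^{2} + 3265650 = \left(- \frac{4}{25} - 2\right)^{2} + 3265650 = \left(- \frac{54}{25}\right)^{2} + 3265650 = \frac{2916}{625} + 3265650 = \frac{2041034166}{625}$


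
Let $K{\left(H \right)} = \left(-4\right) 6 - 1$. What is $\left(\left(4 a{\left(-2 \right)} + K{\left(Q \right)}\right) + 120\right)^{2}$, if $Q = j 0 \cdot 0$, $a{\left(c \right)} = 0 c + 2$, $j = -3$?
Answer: $10609$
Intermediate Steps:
$a{\left(c \right)} = 2$ ($a{\left(c \right)} = 0 + 2 = 2$)
$Q = 0$ ($Q = \left(-3\right) 0 \cdot 0 = 0 \cdot 0 = 0$)
$K{\left(H \right)} = -25$ ($K{\left(H \right)} = -24 - 1 = -25$)
$\left(\left(4 a{\left(-2 \right)} + K{\left(Q \right)}\right) + 120\right)^{2} = \left(\left(4 \cdot 2 - 25\right) + 120\right)^{2} = \left(\left(8 - 25\right) + 120\right)^{2} = \left(-17 + 120\right)^{2} = 103^{2} = 10609$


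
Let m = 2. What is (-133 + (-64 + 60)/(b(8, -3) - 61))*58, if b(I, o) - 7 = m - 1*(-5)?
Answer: -362326/47 ≈ -7709.1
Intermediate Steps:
b(I, o) = 14 (b(I, o) = 7 + (2 - 1*(-5)) = 7 + (2 + 5) = 7 + 7 = 14)
(-133 + (-64 + 60)/(b(8, -3) - 61))*58 = (-133 + (-64 + 60)/(14 - 61))*58 = (-133 - 4/(-47))*58 = (-133 - 4*(-1/47))*58 = (-133 + 4/47)*58 = -6247/47*58 = -362326/47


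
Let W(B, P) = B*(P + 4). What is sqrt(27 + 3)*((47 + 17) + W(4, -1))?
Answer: 76*sqrt(30) ≈ 416.27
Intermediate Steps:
W(B, P) = B*(4 + P)
sqrt(27 + 3)*((47 + 17) + W(4, -1)) = sqrt(27 + 3)*((47 + 17) + 4*(4 - 1)) = sqrt(30)*(64 + 4*3) = sqrt(30)*(64 + 12) = sqrt(30)*76 = 76*sqrt(30)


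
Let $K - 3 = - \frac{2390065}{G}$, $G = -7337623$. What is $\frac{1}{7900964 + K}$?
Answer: $\frac{7337623}{57974319571506} \approx 1.2657 \cdot 10^{-7}$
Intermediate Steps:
$K = \frac{24402934}{7337623}$ ($K = 3 - \frac{2390065}{-7337623} = 3 - - \frac{2390065}{7337623} = 3 + \frac{2390065}{7337623} = \frac{24402934}{7337623} \approx 3.3257$)
$\frac{1}{7900964 + K} = \frac{1}{7900964 + \frac{24402934}{7337623}} = \frac{1}{\frac{57974319571506}{7337623}} = \frac{7337623}{57974319571506}$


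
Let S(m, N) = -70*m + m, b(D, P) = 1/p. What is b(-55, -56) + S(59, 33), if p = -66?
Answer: -268687/66 ≈ -4071.0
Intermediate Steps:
b(D, P) = -1/66 (b(D, P) = 1/(-66) = -1/66)
S(m, N) = -69*m
b(-55, -56) + S(59, 33) = -1/66 - 69*59 = -1/66 - 4071 = -268687/66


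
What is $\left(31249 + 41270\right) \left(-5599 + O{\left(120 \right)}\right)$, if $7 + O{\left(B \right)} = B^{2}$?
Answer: $637732086$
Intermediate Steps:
$O{\left(B \right)} = -7 + B^{2}$
$\left(31249 + 41270\right) \left(-5599 + O{\left(120 \right)}\right) = \left(31249 + 41270\right) \left(-5599 - \left(7 - 120^{2}\right)\right) = 72519 \left(-5599 + \left(-7 + 14400\right)\right) = 72519 \left(-5599 + 14393\right) = 72519 \cdot 8794 = 637732086$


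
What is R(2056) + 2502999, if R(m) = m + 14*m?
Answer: 2533839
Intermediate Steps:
R(m) = 15*m
R(2056) + 2502999 = 15*2056 + 2502999 = 30840 + 2502999 = 2533839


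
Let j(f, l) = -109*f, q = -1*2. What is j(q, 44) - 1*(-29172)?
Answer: 29390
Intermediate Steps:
q = -2
j(q, 44) - 1*(-29172) = -109*(-2) - 1*(-29172) = 218 + 29172 = 29390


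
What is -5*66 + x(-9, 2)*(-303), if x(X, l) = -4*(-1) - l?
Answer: -936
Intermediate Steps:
x(X, l) = 4 - l
-5*66 + x(-9, 2)*(-303) = -5*66 + (4 - 1*2)*(-303) = -330 + (4 - 2)*(-303) = -330 + 2*(-303) = -330 - 606 = -936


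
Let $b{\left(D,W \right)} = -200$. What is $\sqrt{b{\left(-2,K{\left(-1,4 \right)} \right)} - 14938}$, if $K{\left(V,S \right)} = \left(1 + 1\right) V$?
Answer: $87 i \sqrt{2} \approx 123.04 i$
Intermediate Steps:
$K{\left(V,S \right)} = 2 V$
$\sqrt{b{\left(-2,K{\left(-1,4 \right)} \right)} - 14938} = \sqrt{-200 - 14938} = \sqrt{-15138} = 87 i \sqrt{2}$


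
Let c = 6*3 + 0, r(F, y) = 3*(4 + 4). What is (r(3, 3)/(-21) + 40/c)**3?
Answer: 314432/250047 ≈ 1.2575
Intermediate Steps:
r(F, y) = 24 (r(F, y) = 3*8 = 24)
c = 18 (c = 18 + 0 = 18)
(r(3, 3)/(-21) + 40/c)**3 = (24/(-21) + 40/18)**3 = (24*(-1/21) + 40*(1/18))**3 = (-8/7 + 20/9)**3 = (68/63)**3 = 314432/250047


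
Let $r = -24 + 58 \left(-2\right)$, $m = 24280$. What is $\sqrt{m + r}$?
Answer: $2 \sqrt{6035} \approx 155.37$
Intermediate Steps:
$r = -140$ ($r = -24 - 116 = -140$)
$\sqrt{m + r} = \sqrt{24280 - 140} = \sqrt{24140} = 2 \sqrt{6035}$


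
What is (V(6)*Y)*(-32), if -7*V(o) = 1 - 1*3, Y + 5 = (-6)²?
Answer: -1984/7 ≈ -283.43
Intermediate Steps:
Y = 31 (Y = -5 + (-6)² = -5 + 36 = 31)
V(o) = 2/7 (V(o) = -(1 - 1*3)/7 = -(1 - 3)/7 = -⅐*(-2) = 2/7)
(V(6)*Y)*(-32) = ((2/7)*31)*(-32) = (62/7)*(-32) = -1984/7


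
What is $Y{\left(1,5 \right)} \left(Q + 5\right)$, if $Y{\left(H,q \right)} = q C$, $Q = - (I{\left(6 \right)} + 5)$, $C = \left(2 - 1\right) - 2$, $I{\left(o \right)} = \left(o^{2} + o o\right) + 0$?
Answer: $360$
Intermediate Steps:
$I{\left(o \right)} = 2 o^{2}$ ($I{\left(o \right)} = \left(o^{2} + o^{2}\right) + 0 = 2 o^{2} + 0 = 2 o^{2}$)
$C = -1$ ($C = 1 - 2 = -1$)
$Q = -77$ ($Q = - (2 \cdot 6^{2} + 5) = - (2 \cdot 36 + 5) = - (72 + 5) = \left(-1\right) 77 = -77$)
$Y{\left(H,q \right)} = - q$ ($Y{\left(H,q \right)} = q \left(-1\right) = - q$)
$Y{\left(1,5 \right)} \left(Q + 5\right) = \left(-1\right) 5 \left(-77 + 5\right) = \left(-5\right) \left(-72\right) = 360$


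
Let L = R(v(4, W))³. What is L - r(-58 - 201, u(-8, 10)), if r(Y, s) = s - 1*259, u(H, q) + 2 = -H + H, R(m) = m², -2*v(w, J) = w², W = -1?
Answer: 262405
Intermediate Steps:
v(w, J) = -w²/2
u(H, q) = -2 (u(H, q) = -2 + (-H + H) = -2 + 0 = -2)
r(Y, s) = -259 + s (r(Y, s) = s - 259 = -259 + s)
L = 262144 (L = ((-½*4²)²)³ = ((-½*16)²)³ = ((-8)²)³ = 64³ = 262144)
L - r(-58 - 201, u(-8, 10)) = 262144 - (-259 - 2) = 262144 - 1*(-261) = 262144 + 261 = 262405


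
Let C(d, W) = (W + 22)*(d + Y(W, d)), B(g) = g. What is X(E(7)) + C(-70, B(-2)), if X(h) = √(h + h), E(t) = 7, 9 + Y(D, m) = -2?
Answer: -1620 + √14 ≈ -1616.3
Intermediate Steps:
Y(D, m) = -11 (Y(D, m) = -9 - 2 = -11)
X(h) = √2*√h (X(h) = √(2*h) = √2*√h)
C(d, W) = (-11 + d)*(22 + W) (C(d, W) = (W + 22)*(d - 11) = (22 + W)*(-11 + d) = (-11 + d)*(22 + W))
X(E(7)) + C(-70, B(-2)) = √2*√7 + (-242 - 11*(-2) + 22*(-70) - 2*(-70)) = √14 + (-242 + 22 - 1540 + 140) = √14 - 1620 = -1620 + √14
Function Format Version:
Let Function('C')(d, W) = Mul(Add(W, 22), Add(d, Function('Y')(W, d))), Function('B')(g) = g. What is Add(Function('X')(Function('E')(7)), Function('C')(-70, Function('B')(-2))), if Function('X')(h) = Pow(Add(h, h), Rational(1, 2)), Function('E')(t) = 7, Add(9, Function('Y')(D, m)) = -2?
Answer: Add(-1620, Pow(14, Rational(1, 2))) ≈ -1616.3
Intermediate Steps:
Function('Y')(D, m) = -11 (Function('Y')(D, m) = Add(-9, -2) = -11)
Function('X')(h) = Mul(Pow(2, Rational(1, 2)), Pow(h, Rational(1, 2))) (Function('X')(h) = Pow(Mul(2, h), Rational(1, 2)) = Mul(Pow(2, Rational(1, 2)), Pow(h, Rational(1, 2))))
Function('C')(d, W) = Mul(Add(-11, d), Add(22, W)) (Function('C')(d, W) = Mul(Add(W, 22), Add(d, -11)) = Mul(Add(22, W), Add(-11, d)) = Mul(Add(-11, d), Add(22, W)))
Add(Function('X')(Function('E')(7)), Function('C')(-70, Function('B')(-2))) = Add(Mul(Pow(2, Rational(1, 2)), Pow(7, Rational(1, 2))), Add(-242, Mul(-11, -2), Mul(22, -70), Mul(-2, -70))) = Add(Pow(14, Rational(1, 2)), Add(-242, 22, -1540, 140)) = Add(Pow(14, Rational(1, 2)), -1620) = Add(-1620, Pow(14, Rational(1, 2)))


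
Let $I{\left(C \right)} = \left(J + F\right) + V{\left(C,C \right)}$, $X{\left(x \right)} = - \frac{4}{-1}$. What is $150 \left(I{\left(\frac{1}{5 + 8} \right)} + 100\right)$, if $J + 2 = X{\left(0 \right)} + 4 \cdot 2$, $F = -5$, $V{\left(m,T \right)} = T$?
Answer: $\frac{204900}{13} \approx 15762.0$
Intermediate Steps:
$X{\left(x \right)} = 4$ ($X{\left(x \right)} = \left(-4\right) \left(-1\right) = 4$)
$J = 10$ ($J = -2 + \left(4 + 4 \cdot 2\right) = -2 + \left(4 + 8\right) = -2 + 12 = 10$)
$I{\left(C \right)} = 5 + C$ ($I{\left(C \right)} = \left(10 - 5\right) + C = 5 + C$)
$150 \left(I{\left(\frac{1}{5 + 8} \right)} + 100\right) = 150 \left(\left(5 + \frac{1}{5 + 8}\right) + 100\right) = 150 \left(\left(5 + \frac{1}{13}\right) + 100\right) = 150 \left(\frac{66}{13} + 100\right) = 150 \cdot \frac{1366}{13} = \frac{204900}{13}$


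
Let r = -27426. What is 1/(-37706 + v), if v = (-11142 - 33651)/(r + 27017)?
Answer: -409/15376961 ≈ -2.6598e-5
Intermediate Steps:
v = 44793/409 (v = (-11142 - 33651)/(-27426 + 27017) = -44793/(-409) = -44793*(-1/409) = 44793/409 ≈ 109.52)
1/(-37706 + v) = 1/(-37706 + 44793/409) = 1/(-15376961/409) = -409/15376961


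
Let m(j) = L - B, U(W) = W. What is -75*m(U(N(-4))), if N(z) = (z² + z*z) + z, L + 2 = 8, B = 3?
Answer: -225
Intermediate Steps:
L = 6 (L = -2 + 8 = 6)
N(z) = z + 2*z² (N(z) = (z² + z²) + z = 2*z² + z = z + 2*z²)
m(j) = 3 (m(j) = 6 - 1*3 = 6 - 3 = 3)
-75*m(U(N(-4))) = -75*3 = -225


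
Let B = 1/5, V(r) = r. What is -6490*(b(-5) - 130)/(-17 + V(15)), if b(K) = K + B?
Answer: -437426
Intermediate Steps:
B = 1/5 ≈ 0.20000
b(K) = 1/5 + K (b(K) = K + 1/5 = 1/5 + K)
-6490*(b(-5) - 130)/(-17 + V(15)) = -6490*((1/5 - 5) - 130)/(-17 + 15) = -6490*(-24/5 - 130)/(-2) = -(-874852)*(-1)/2 = -6490*337/5 = -437426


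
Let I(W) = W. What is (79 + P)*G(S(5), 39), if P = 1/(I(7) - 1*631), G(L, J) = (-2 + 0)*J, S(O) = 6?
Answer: -49295/8 ≈ -6161.9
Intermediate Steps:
G(L, J) = -2*J
P = -1/624 (P = 1/(7 - 1*631) = 1/(7 - 631) = 1/(-624) = -1/624 ≈ -0.0016026)
(79 + P)*G(S(5), 39) = (79 - 1/624)*(-2*39) = (49295/624)*(-78) = -49295/8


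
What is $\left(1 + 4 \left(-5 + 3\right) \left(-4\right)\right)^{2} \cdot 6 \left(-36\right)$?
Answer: $-235224$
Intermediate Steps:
$\left(1 + 4 \left(-5 + 3\right) \left(-4\right)\right)^{2} \cdot 6 \left(-36\right) = \left(1 + 4 \left(\left(-2\right) \left(-4\right)\right)\right)^{2} \cdot 6 \left(-36\right) = \left(1 + 4 \cdot 8\right)^{2} \cdot 6 \left(-36\right) = \left(1 + 32\right)^{2} \cdot 6 \left(-36\right) = 33^{2} \cdot 6 \left(-36\right) = 1089 \cdot 6 \left(-36\right) = 6534 \left(-36\right) = -235224$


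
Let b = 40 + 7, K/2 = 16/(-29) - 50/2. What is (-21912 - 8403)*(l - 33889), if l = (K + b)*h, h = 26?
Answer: 29886800625/29 ≈ 1.0306e+9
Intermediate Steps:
K = -1482/29 (K = 2*(16/(-29) - 50/2) = 2*(16*(-1/29) - 50*1/2) = 2*(-16/29 - 25) = 2*(-741/29) = -1482/29 ≈ -51.103)
b = 47
l = -3094/29 (l = (-1482/29 + 47)*26 = -119/29*26 = -3094/29 ≈ -106.69)
(-21912 - 8403)*(l - 33889) = (-21912 - 8403)*(-3094/29 - 33889) = -30315*(-985875/29) = 29886800625/29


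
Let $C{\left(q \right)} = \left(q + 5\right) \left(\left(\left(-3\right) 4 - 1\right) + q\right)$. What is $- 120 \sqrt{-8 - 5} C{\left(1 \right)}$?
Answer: $8640 i \sqrt{13} \approx 31152.0 i$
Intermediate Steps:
$C{\left(q \right)} = \left(-13 + q\right) \left(5 + q\right)$ ($C{\left(q \right)} = \left(5 + q\right) \left(\left(-12 - 1\right) + q\right) = \left(5 + q\right) \left(-13 + q\right) = \left(-13 + q\right) \left(5 + q\right)$)
$- 120 \sqrt{-8 - 5} C{\left(1 \right)} = - 120 \sqrt{-8 - 5} \left(-65 + 1^{2} - 8\right) = - 120 \sqrt{-8 - 5} \left(-65 + 1 - 8\right) = - 120 \sqrt{-13} \left(-72\right) = - 120 i \sqrt{13} \left(-72\right) = - 120 \left(- 72 i \sqrt{13}\right) = 8640 i \sqrt{13}$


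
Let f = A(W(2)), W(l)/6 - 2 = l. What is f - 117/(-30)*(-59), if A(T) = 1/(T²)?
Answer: -662683/2880 ≈ -230.10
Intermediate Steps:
W(l) = 12 + 6*l
A(T) = T⁻²
f = 1/576 (f = (12 + 6*2)⁻² = (12 + 12)⁻² = 24⁻² = 1/576 ≈ 0.0017361)
f - 117/(-30)*(-59) = 1/576 - 117/(-30)*(-59) = 1/576 - 117*(-1/30)*(-59) = 1/576 + (39/10)*(-59) = 1/576 - 2301/10 = -662683/2880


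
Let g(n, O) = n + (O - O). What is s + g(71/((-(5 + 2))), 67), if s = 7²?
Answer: 272/7 ≈ 38.857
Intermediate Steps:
g(n, O) = n (g(n, O) = n + 0 = n)
s = 49
s + g(71/((-(5 + 2))), 67) = 49 + 71/((-(5 + 2))) = 49 + 71/((-1*7)) = 49 + 71/(-7) = 49 + 71*(-⅐) = 49 - 71/7 = 272/7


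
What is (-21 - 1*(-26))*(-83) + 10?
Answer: -405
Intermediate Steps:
(-21 - 1*(-26))*(-83) + 10 = (-21 + 26)*(-83) + 10 = 5*(-83) + 10 = -415 + 10 = -405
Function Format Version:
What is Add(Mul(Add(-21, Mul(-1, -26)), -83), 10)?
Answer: -405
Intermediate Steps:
Add(Mul(Add(-21, Mul(-1, -26)), -83), 10) = Add(Mul(Add(-21, 26), -83), 10) = Add(Mul(5, -83), 10) = Add(-415, 10) = -405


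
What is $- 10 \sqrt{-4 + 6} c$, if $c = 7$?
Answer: $- 70 \sqrt{2} \approx -98.995$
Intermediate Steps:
$- 10 \sqrt{-4 + 6} c = - 10 \sqrt{-4 + 6} \cdot 7 = - 10 \sqrt{2} \cdot 7 = - 70 \sqrt{2}$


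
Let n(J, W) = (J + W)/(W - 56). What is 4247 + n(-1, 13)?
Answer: 182609/43 ≈ 4246.7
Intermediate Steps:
n(J, W) = (J + W)/(-56 + W)
4247 + n(-1, 13) = 4247 + (-1 + 13)/(-56 + 13) = 4247 + 12/(-43) = 4247 - 1/43*12 = 4247 - 12/43 = 182609/43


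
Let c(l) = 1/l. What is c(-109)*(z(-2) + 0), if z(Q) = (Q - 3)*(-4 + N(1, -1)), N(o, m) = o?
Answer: -15/109 ≈ -0.13761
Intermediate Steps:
z(Q) = 9 - 3*Q (z(Q) = (Q - 3)*(-4 + 1) = (-3 + Q)*(-3) = 9 - 3*Q)
c(-109)*(z(-2) + 0) = ((9 - 3*(-2)) + 0)/(-109) = -((9 + 6) + 0)/109 = -(15 + 0)/109 = -1/109*15 = -15/109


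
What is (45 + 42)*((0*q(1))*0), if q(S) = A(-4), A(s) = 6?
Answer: 0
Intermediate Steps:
q(S) = 6
(45 + 42)*((0*q(1))*0) = (45 + 42)*((0*6)*0) = 87*(0*0) = 87*0 = 0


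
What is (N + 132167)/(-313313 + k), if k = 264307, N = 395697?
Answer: -263932/24503 ≈ -10.771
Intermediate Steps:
(N + 132167)/(-313313 + k) = (395697 + 132167)/(-313313 + 264307) = 527864/(-49006) = 527864*(-1/49006) = -263932/24503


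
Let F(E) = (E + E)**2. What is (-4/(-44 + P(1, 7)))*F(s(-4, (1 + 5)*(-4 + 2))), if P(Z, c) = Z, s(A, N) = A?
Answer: 256/43 ≈ 5.9535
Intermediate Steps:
F(E) = 4*E**2 (F(E) = (2*E)**2 = 4*E**2)
(-4/(-44 + P(1, 7)))*F(s(-4, (1 + 5)*(-4 + 2))) = (-4/(-44 + 1))*(4*(-4)**2) = (-4/(-43))*(4*16) = -1/43*(-4)*64 = (4/43)*64 = 256/43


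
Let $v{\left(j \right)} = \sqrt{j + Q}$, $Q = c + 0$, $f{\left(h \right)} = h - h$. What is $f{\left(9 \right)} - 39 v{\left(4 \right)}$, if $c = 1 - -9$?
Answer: $- 39 \sqrt{14} \approx -145.92$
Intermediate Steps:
$f{\left(h \right)} = 0$
$c = 10$ ($c = 1 + 9 = 10$)
$Q = 10$ ($Q = 10 + 0 = 10$)
$v{\left(j \right)} = \sqrt{10 + j}$ ($v{\left(j \right)} = \sqrt{j + 10} = \sqrt{10 + j}$)
$f{\left(9 \right)} - 39 v{\left(4 \right)} = 0 - 39 \sqrt{10 + 4} = 0 - 39 \sqrt{14} = - 39 \sqrt{14}$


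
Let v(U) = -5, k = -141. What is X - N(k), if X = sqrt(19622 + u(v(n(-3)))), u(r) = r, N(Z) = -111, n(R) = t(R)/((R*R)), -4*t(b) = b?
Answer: 111 + sqrt(19617) ≈ 251.06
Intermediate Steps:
t(b) = -b/4
n(R) = -1/(4*R) (n(R) = (-R/4)/((R*R)) = (-R/4)/(R**2) = (-R/4)/R**2 = -1/(4*R))
X = sqrt(19617) (X = sqrt(19622 - 5) = sqrt(19617) ≈ 140.06)
X - N(k) = sqrt(19617) - 1*(-111) = sqrt(19617) + 111 = 111 + sqrt(19617)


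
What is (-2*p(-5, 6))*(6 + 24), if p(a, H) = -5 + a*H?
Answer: 2100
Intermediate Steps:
p(a, H) = -5 + H*a
(-2*p(-5, 6))*(6 + 24) = (-2*(-5 + 6*(-5)))*(6 + 24) = -2*(-5 - 30)*30 = -2*(-35)*30 = 70*30 = 2100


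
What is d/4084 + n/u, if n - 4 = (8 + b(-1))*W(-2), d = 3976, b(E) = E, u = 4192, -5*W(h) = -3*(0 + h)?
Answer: 10405889/10700080 ≈ 0.97251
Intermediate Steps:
W(h) = 3*h/5 (W(h) = -(-3)*(0 + h)/5 = -(-3)*h/5 = 3*h/5)
n = -22/5 (n = 4 + (8 - 1)*((3/5)*(-2)) = 4 + 7*(-6/5) = 4 - 42/5 = -22/5 ≈ -4.4000)
d/4084 + n/u = 3976/4084 - 22/5/4192 = 3976*(1/4084) - 22/5*1/4192 = 994/1021 - 11/10480 = 10405889/10700080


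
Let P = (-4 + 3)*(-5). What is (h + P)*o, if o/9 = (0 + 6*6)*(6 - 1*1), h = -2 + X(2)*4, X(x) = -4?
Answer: -21060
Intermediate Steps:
P = 5 (P = -1*(-5) = 5)
h = -18 (h = -2 - 4*4 = -2 - 16 = -18)
o = 1620 (o = 9*((0 + 6*6)*(6 - 1*1)) = 9*((0 + 36)*(6 - 1)) = 9*(36*5) = 9*180 = 1620)
(h + P)*o = (-18 + 5)*1620 = -13*1620 = -21060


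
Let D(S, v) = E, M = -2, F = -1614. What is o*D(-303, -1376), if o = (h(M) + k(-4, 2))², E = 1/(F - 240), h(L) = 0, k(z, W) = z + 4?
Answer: 0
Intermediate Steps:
k(z, W) = 4 + z
E = -1/1854 (E = 1/(-1614 - 240) = 1/(-1854) = -1/1854 ≈ -0.00053937)
o = 0 (o = (0 + (4 - 4))² = (0 + 0)² = 0² = 0)
D(S, v) = -1/1854
o*D(-303, -1376) = 0*(-1/1854) = 0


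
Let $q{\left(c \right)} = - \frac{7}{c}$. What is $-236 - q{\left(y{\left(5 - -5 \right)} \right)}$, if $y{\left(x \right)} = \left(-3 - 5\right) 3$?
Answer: $- \frac{5671}{24} \approx -236.29$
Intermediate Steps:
$y{\left(x \right)} = -24$ ($y{\left(x \right)} = \left(-8\right) 3 = -24$)
$-236 - q{\left(y{\left(5 - -5 \right)} \right)} = -236 - - \frac{7}{-24} = -236 - \left(-7\right) \left(- \frac{1}{24}\right) = -236 - \frac{7}{24} = - \frac{5671}{24}$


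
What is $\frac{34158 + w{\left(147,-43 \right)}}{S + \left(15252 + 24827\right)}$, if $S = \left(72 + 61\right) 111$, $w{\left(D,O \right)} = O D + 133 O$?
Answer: $\frac{11059}{27421} \approx 0.4033$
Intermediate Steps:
$w{\left(D,O \right)} = 133 O + D O$ ($w{\left(D,O \right)} = D O + 133 O = 133 O + D O$)
$S = 14763$ ($S = 133 \cdot 111 = 14763$)
$\frac{34158 + w{\left(147,-43 \right)}}{S + \left(15252 + 24827\right)} = \frac{34158 - 43 \left(133 + 147\right)}{14763 + \left(15252 + 24827\right)} = \frac{34158 - 12040}{14763 + 40079} = \frac{34158 - 12040}{54842} = 22118 \cdot \frac{1}{54842} = \frac{11059}{27421}$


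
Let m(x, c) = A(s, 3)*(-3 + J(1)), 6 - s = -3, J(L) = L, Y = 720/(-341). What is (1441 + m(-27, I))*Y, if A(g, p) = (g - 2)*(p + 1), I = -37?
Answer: -997200/341 ≈ -2924.3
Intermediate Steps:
Y = -720/341 (Y = 720*(-1/341) = -720/341 ≈ -2.1114)
s = 9 (s = 6 - 1*(-3) = 6 + 3 = 9)
A(g, p) = (1 + p)*(-2 + g) (A(g, p) = (-2 + g)*(1 + p) = (1 + p)*(-2 + g))
m(x, c) = -56 (m(x, c) = (-2 + 9 - 2*3 + 9*3)*(-3 + 1) = (-2 + 9 - 6 + 27)*(-2) = 28*(-2) = -56)
(1441 + m(-27, I))*Y = (1441 - 56)*(-720/341) = 1385*(-720/341) = -997200/341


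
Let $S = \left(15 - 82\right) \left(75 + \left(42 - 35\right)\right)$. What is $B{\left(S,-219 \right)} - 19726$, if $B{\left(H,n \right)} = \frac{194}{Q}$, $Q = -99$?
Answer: $- \frac{1953068}{99} \approx -19728.0$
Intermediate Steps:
$S = -5494$ ($S = - 67 \left(75 + 7\right) = \left(-67\right) 82 = -5494$)
$B{\left(H,n \right)} = - \frac{194}{99}$ ($B{\left(H,n \right)} = \frac{194}{-99} = 194 \left(- \frac{1}{99}\right) = - \frac{194}{99}$)
$B{\left(S,-219 \right)} - 19726 = - \frac{194}{99} - 19726 = - \frac{1953068}{99}$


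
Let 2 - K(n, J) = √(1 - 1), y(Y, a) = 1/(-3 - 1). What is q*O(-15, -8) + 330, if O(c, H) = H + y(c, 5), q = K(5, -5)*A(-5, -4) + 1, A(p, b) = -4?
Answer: 1551/4 ≈ 387.75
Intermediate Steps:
y(Y, a) = -¼ (y(Y, a) = 1/(-4) = -¼)
K(n, J) = 2 (K(n, J) = 2 - √(1 - 1) = 2 - √0 = 2 - 1*0 = 2 + 0 = 2)
q = -7 (q = 2*(-4) + 1 = -8 + 1 = -7)
O(c, H) = -¼ + H (O(c, H) = H - ¼ = -¼ + H)
q*O(-15, -8) + 330 = -7*(-¼ - 8) + 330 = -7*(-33/4) + 330 = 231/4 + 330 = 1551/4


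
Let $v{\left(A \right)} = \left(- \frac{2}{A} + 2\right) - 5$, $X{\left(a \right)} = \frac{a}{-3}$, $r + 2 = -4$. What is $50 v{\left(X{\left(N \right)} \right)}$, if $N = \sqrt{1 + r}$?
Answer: $-150 - 60 i \sqrt{5} \approx -150.0 - 134.16 i$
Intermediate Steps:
$r = -6$ ($r = -2 - 4 = -6$)
$N = i \sqrt{5}$ ($N = \sqrt{1 - 6} = \sqrt{-5} = i \sqrt{5} \approx 2.2361 i$)
$X{\left(a \right)} = - \frac{a}{3}$ ($X{\left(a \right)} = a \left(- \frac{1}{3}\right) = - \frac{a}{3}$)
$v{\left(A \right)} = -3 - \frac{2}{A}$ ($v{\left(A \right)} = \left(2 - \frac{2}{A}\right) - 5 = -3 - \frac{2}{A}$)
$50 v{\left(X{\left(N \right)} \right)} = 50 \left(-3 - \frac{2}{\left(- \frac{1}{3}\right) i \sqrt{5}}\right) = 50 \left(-3 - 2 \frac{3 i \sqrt{5}}{5}\right) = 50 \left(-3 - \frac{6 i \sqrt{5}}{5}\right) = -150 - 60 i \sqrt{5}$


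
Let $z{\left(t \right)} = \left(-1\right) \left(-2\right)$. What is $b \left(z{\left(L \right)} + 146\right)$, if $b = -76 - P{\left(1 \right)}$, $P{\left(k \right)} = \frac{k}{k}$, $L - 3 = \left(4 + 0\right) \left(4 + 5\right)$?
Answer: $-11396$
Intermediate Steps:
$L = 39$ ($L = 3 + \left(4 + 0\right) \left(4 + 5\right) = 3 + 4 \cdot 9 = 3 + 36 = 39$)
$z{\left(t \right)} = 2$
$P{\left(k \right)} = 1$
$b = -77$ ($b = -76 - 1 = -77$)
$b \left(z{\left(L \right)} + 146\right) = - 77 \left(2 + 146\right) = \left(-77\right) 148 = -11396$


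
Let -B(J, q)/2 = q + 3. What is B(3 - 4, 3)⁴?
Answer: 20736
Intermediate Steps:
B(J, q) = -6 - 2*q (B(J, q) = -2*(q + 3) = -2*(3 + q) = -6 - 2*q)
B(3 - 4, 3)⁴ = (-6 - 2*3)⁴ = (-6 - 6)⁴ = (-12)⁴ = 20736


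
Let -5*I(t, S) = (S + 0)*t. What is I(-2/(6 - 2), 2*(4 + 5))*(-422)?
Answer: -3798/5 ≈ -759.60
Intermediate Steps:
I(t, S) = -S*t/5 (I(t, S) = -(S + 0)*t/5 = -S*t/5)
I(-2/(6 - 2), 2*(4 + 5))*(-422) = -2*(4 + 5)*-2/(6 - 2)/5*(-422) = -2*9*-2/4/5*(-422) = -1/5*18*(1/4)*(-2)*(-422) = -1/5*18*(-1/2)*(-422) = (9/5)*(-422) = -3798/5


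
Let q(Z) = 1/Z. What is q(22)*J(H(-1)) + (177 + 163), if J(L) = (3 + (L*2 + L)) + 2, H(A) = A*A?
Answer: 3744/11 ≈ 340.36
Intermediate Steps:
H(A) = A²
J(L) = 5 + 3*L (J(L) = (3 + (2*L + L)) + 2 = (3 + 3*L) + 2 = 5 + 3*L)
q(22)*J(H(-1)) + (177 + 163) = (5 + 3*(-1)²)/22 + (177 + 163) = (5 + 3*1)/22 + 340 = (5 + 3)/22 + 340 = (1/22)*8 + 340 = 4/11 + 340 = 3744/11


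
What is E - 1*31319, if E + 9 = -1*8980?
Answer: -40308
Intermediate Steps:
E = -8989 (E = -9 - 1*8980 = -9 - 8980 = -8989)
E - 1*31319 = -8989 - 1*31319 = -8989 - 31319 = -40308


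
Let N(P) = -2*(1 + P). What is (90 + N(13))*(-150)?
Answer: -9300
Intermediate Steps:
N(P) = -2 - 2*P
(90 + N(13))*(-150) = (90 + (-2 - 2*13))*(-150) = (90 + (-2 - 26))*(-150) = (90 - 28)*(-150) = 62*(-150) = -9300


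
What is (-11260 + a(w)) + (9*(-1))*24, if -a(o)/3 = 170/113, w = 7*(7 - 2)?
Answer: -1297298/113 ≈ -11481.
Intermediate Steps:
w = 35 (w = 7*5 = 35)
a(o) = -510/113
(-11260 + a(w)) + (9*(-1))*24 = (-11260 - 510/113) + (9*(-1))*24 = -1272890/113 - 9*24 = -1272890/113 - 216 = -1297298/113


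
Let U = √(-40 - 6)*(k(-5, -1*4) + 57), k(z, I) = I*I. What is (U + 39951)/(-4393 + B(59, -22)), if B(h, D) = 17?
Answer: -39951/4376 - 73*I*√46/4376 ≈ -9.1296 - 0.11314*I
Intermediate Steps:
k(z, I) = I²
U = 73*I*√46 (U = √(-40 - 6)*((-1*4)² + 57) = √(-46)*((-4)² + 57) = (I*√46)*(16 + 57) = (I*√46)*73 = 73*I*√46 ≈ 495.11*I)
(U + 39951)/(-4393 + B(59, -22)) = (73*I*√46 + 39951)/(-4393 + 17) = (39951 + 73*I*√46)/(-4376) = (39951 + 73*I*√46)*(-1/4376) = -39951/4376 - 73*I*√46/4376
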